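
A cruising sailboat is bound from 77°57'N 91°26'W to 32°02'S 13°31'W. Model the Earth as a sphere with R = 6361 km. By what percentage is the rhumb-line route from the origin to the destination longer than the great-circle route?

2.7%

Great circle: σ = 2.0734 rad → d_gc = Rσ = 13188.7 km
Rhumb: Δφ = -1.9196, Δλ = +1.3599, Δψ = -2.8393, q = Δφ/Δψ = 0.6761 → d_rh = R√(Δφ²+q²Δλ²) = 13538.6 km
Excess = (13538.6 − 13188.7) / 13188.7 = 349.9 / 13188.7 = 2.653% ≈ 2.7%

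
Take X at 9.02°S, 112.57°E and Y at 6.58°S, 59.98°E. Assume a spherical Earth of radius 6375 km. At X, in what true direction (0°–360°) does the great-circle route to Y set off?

N = sin Δλ·cos φ₂ = -0.7891;  D = cos φ₁ sin φ₂ − sin φ₁ cos φ₂ cos Δλ = -0.0186
initial course = atan2(N, D) = 268.65°

268.7°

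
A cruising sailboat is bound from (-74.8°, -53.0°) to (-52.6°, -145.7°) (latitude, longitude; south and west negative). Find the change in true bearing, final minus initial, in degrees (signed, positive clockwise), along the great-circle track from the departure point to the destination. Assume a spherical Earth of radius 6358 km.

+87.5°

At departure: θ₁ = atan2(sin Δλ cos φ₂, cos φ₁ sin φ₂ − sin φ₁ cos φ₂ cos Δλ) = 248.75°
At arrival: θ₂ = atan2(sin Δλ cos φ₁, −cos φ₂ sin φ₁ + sin φ₂ cos φ₁ cos Δλ) = 336.28°
Δθ = θ₂ − θ₁ = +87.5°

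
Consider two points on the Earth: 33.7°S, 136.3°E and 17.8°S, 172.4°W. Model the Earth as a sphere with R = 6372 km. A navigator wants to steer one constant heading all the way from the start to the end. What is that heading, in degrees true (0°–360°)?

70.9°

Δψ = ln[tan(π/4+φ₂/2)/tan(π/4+φ₁/2)] = +0.3096
Δλ = +0.8954 rad (taken the short way round)
course = atan2(Δλ, Δψ) = 70.93°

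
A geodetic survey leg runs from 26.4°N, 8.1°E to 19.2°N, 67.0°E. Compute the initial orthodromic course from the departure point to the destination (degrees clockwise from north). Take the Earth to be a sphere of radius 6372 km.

84.5°

N = sin Δλ·cos φ₂ = +0.8086;  D = cos φ₁ sin φ₂ − sin φ₁ cos φ₂ cos Δλ = +0.0777
initial course = atan2(N, D) = 84.51°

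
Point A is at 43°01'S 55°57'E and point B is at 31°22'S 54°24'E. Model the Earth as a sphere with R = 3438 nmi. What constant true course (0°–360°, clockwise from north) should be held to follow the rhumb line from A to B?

Meridional parts: M(φ₁)=-0.8332, M(φ₂)=-0.5770 → ΔM = +0.2562;  Δλ = -0.0271 rad
tan C = Δλ / ΔM = -0.1056 → C = 353.97°

354.0°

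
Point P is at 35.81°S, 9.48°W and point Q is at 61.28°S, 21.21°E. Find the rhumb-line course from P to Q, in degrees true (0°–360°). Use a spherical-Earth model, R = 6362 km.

Meridional parts: M(φ₁)=-0.6702, M(φ₂)=-1.3625 → ΔM = -0.6923;  Δλ = +0.5356 rad
tan C = Δλ / ΔM = -0.7737 → C = 142.27°

142.3°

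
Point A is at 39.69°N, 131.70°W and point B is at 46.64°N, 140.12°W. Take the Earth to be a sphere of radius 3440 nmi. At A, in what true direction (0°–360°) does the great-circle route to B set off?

N = sin Δλ·cos φ₂ = -0.1005;  D = cos φ₁ sin φ₂ − sin φ₁ cos φ₂ cos Δλ = +0.1257
initial course = atan2(N, D) = 321.35°

321.4°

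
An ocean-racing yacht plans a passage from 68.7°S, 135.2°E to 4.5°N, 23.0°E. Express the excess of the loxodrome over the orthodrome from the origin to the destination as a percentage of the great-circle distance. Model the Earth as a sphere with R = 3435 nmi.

Great circle: σ = 1.7823 rad → d_gc = Rσ = 6122.2 nmi
Rhumb: Δφ = +1.2776, Δλ = -1.9583, Δψ = +1.7497, q = Δφ/Δψ = 0.7302 → d_rh = R√(Δφ²+q²Δλ²) = 6586.6 nmi
Excess = (6586.6 − 6122.2) / 6122.2 = 464.4 / 6122.2 = 7.59% ≈ 7.6%

7.6%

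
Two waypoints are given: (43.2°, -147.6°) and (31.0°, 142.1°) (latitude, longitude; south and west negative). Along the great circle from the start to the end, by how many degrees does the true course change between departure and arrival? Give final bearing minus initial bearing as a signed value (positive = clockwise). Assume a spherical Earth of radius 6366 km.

Initial bearing θ₁ = atan2(sin Δλ cos φ₂, cos φ₁ sin φ₂ − sin φ₁ cos φ₂ cos Δλ) = 282.41°
Final bearing θ₂ = (initial bearing from the destination back to the start) + 180° = 236.16°
Δθ = θ₂ − θ₁ = -46.3°

-46.3°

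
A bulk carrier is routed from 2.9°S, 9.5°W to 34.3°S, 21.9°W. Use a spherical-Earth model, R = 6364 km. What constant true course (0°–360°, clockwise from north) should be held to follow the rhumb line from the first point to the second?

200.2°

Meridional parts: M(φ₁)=-0.0506, M(φ₂)=-0.6380 → ΔM = -0.5873;  Δλ = -0.2164 rad
tan C = Δλ / ΔM = +0.3685 → C = 200.23°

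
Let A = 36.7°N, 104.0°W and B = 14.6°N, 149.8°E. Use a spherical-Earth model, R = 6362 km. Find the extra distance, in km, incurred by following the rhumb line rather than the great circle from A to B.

403 km

Great circle: cos σ = sin φ₁ sin φ₂ + cos φ₁ cos φ₂ cos Δλ,  σ = 1.6367 rad → d_gc = 10412.5 km
Rhumb line: Δψ = -0.4318, q = Δφ/Δψ = 0.8932, d_rh = R√(Δφ²+q²Δλ²) = 10815.2 km
Excess = 10815.2 − 10412.5 = 402.7 ≈ 403 km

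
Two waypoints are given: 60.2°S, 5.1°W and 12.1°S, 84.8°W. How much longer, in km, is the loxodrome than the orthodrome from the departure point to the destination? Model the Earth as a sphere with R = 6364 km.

295 km

Great circle: cos σ = sin φ₁ sin φ₂ + cos φ₁ cos φ₂ cos Δλ,  σ = 1.2987 rad → d_gc = 8264.7 km
Rhumb line: Δψ = +1.1112, q = Δφ/Δψ = 0.7555, d_rh = R√(Δφ²+q²Δλ²) = 8560.0 km
Excess = 8560.0 − 8264.7 = 295.3 ≈ 295 km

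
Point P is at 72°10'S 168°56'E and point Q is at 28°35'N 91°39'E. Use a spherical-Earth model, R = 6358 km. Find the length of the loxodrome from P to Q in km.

12860 km

Rhumb course C = atan2(Δλ, Δψ) with Δψ = ln[tan(π/4+φ₂/2)/tan(π/4+φ₁/2)] = +2.3731, Δλ = -1.3488 → C = 330.39°
d = R·|Δφ| / |cos C| = 6358·1.75842 / 0.86938 = 12860 km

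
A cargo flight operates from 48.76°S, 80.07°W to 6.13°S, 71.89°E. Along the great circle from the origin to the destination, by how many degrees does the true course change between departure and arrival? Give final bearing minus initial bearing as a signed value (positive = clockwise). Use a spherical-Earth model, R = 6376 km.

Initial bearing θ₁ = atan2(sin Δλ cos φ₂, cos φ₁ sin φ₂ − sin φ₁ cos φ₂ cos Δλ) = 147.38°
Final bearing θ₂ = (initial bearing from the destination back to the start) + 180° = 20.94°
Δθ = θ₂ − θ₁ = -126.4°

-126.4°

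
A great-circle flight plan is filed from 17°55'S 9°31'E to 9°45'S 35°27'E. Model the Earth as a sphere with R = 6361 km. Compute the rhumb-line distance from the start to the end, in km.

2936 km

Δψ = ln[tan(π/4+φ₂/2)/tan(π/4+φ₁/2)] = +0.1469;  Δφ = +0.1425 rad,  Δλ = +0.4526 rad
q = Δφ/Δψ = 0.9701
d = R·√(Δφ² + q²Δλ²) = 6361·0.46163 = 2936 km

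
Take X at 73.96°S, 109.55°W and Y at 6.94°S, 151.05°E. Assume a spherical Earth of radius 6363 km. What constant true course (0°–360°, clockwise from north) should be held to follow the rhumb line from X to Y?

316.7°

Meridional parts: M(φ₁)=-1.9597, M(φ₂)=-0.1214 → ΔM = +1.8383;  Δλ = -1.7349 rad
tan C = Δλ / ΔM = -0.9437 → C = 316.66°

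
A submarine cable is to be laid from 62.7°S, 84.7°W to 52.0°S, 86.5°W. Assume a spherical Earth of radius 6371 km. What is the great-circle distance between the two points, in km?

cos σ = sin φ₁ sin φ₂ + cos φ₁ cos φ₂ cos Δλ
      = sin(-62.70°)sin(-52.00°) + cos(-62.70°)cos(-52.00°)cos(-1.80°) = 0.9825
σ = 10.743° → d = Rσ = 6371·0.18750 = 1195 km

1195 km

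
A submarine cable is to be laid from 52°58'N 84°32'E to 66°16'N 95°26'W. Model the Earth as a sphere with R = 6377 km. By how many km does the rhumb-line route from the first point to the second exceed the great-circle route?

3320 km

Great circle: cos σ = sin φ₁ sin φ₂ + cos φ₁ cos φ₂ cos Δλ,  σ = 1.0606 rad → d_gc = 6763.3 km
Rhumb line: Δψ = +0.4662, q = Δφ/Δψ = 0.4979, d_rh = R√(Δφ²+q²Δλ²) = 10083.0 km
Excess = 10083.0 − 6763.3 = 3319.7 ≈ 3320 km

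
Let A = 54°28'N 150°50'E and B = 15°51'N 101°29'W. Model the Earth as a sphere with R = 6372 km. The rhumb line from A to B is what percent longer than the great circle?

Great circle: σ = 1.5183 rad → d_gc = Rσ = 9674.8 km
Rhumb: Δφ = -0.6740, Δλ = +1.8794, Δψ = -0.8579, q = Δφ/Δψ = 0.7856 → d_rh = R√(Δφ²+q²Δλ²) = 10342.5 km
Excess = (10342.5 − 9674.8) / 9674.8 = 667.7 / 9674.8 = 6.90% ≈ 6.9%

6.9%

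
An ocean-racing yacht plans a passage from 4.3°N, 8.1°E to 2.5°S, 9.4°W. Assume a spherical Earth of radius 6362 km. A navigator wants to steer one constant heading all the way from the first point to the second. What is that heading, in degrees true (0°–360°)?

248.8°

Meridional parts: M(φ₁)=+0.0751, M(φ₂)=-0.0436 → ΔM = -0.1188;  Δλ = -0.3054 rad
tan C = Δλ / ΔM = +2.5717 → C = 248.75°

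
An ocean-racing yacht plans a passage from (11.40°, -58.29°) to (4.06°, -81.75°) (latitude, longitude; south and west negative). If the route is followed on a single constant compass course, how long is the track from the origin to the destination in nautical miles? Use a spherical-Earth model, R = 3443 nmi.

1464 nmi

Δψ = ln[tan(π/4+φ₂/2)/tan(π/4+φ₁/2)] = -0.1294;  Δφ = -0.1281 rad,  Δλ = -0.4095 rad
q = Δφ/Δψ = 0.9902
d = R·√(Δφ² + q²Δλ²) = 3443·0.42520 = 1464 nmi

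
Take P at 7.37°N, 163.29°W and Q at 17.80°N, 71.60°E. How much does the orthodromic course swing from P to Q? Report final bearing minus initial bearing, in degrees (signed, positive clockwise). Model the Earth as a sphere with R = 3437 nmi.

Initial bearing θ₁ = atan2(sin Δλ cos φ₂, cos φ₁ sin φ₂ − sin φ₁ cos φ₂ cos Δλ) = 295.61°
Final bearing θ₂ = (initial bearing from the destination back to the start) + 180° = 249.92°
Δθ = θ₂ − θ₁ = -45.7°

-45.7°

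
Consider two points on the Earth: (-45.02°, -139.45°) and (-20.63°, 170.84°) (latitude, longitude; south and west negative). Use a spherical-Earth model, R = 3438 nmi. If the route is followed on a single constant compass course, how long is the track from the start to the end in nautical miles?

Rhumb course C = atan2(Δλ, Δψ) with Δψ = ln[tan(π/4+φ₂/2)/tan(π/4+φ₁/2)] = +0.5138, Δλ = -0.8676 → C = 300.63°
d = R·|Δφ| / |cos C| = 3438·0.42569 / 0.50953 = 2872 nmi

2872 nmi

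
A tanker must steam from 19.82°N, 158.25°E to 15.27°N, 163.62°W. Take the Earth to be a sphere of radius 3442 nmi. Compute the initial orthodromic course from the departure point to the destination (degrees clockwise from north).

θ = atan2( sin Δλ·cos φ₂ ,  cos φ₁ sin φ₂ − sin φ₁ cos φ₂ cos Δλ )
  = atan2(+0.5956, -0.0095) = 90.92°

90.9°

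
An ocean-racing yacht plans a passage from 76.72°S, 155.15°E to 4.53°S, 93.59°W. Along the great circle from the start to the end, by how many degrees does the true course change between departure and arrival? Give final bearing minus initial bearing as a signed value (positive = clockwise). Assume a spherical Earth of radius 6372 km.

At departure: θ₁ = atan2(sin Δλ cos φ₂, cos φ₁ sin φ₂ − sin φ₁ cos φ₂ cos Δλ) = 111.71°
At arrival: θ₂ = atan2(sin Δλ cos φ₁, −cos φ₂ sin φ₁ + sin φ₂ cos φ₁ cos Δλ) = 12.36°
Δθ = θ₂ − θ₁ = -99.4°

-99.4°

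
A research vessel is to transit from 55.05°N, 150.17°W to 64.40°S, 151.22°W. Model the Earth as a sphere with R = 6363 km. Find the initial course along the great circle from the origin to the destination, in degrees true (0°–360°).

180.5°

θ = atan2( sin Δλ·cos φ₂ ,  cos φ₁ sin φ₂ − sin φ₁ cos φ₂ cos Δλ )
  = atan2(-0.0079, -0.8707) = 180.52°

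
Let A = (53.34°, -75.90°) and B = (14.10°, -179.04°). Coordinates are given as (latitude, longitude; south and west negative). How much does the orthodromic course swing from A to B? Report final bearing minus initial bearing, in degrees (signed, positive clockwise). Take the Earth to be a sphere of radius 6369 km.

-73.2°

Initial bearing θ₁ = atan2(sin Δλ cos φ₂, cos φ₁ sin φ₂ − sin φ₁ cos φ₂ cos Δλ) = 288.84°
Final bearing θ₂ = (initial bearing from the destination back to the start) + 180° = 215.63°
Δθ = θ₂ − θ₁ = -73.2°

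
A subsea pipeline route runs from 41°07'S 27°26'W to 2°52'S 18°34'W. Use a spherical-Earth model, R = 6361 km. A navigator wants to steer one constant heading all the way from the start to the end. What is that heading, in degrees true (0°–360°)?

11.8°

Δψ = ln[tan(π/4+φ₂/2)/tan(π/4+φ₁/2)] = +0.7385
Δλ = +0.1548 rad (taken the short way round)
course = atan2(Δλ, Δψ) = 11.83°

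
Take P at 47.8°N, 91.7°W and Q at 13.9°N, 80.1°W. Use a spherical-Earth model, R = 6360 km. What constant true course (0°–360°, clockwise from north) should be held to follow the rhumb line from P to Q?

164.0°

Δψ = ln[tan(π/4+φ₂/2)/tan(π/4+φ₁/2)] = -0.7072
Δλ = +0.2025 rad (taken the short way round)
course = atan2(Δλ, Δψ) = 164.03°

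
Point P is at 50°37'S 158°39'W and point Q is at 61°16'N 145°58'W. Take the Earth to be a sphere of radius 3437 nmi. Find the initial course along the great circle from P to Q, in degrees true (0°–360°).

θ = atan2( sin Δλ·cos φ₂ ,  cos φ₁ sin φ₂ − sin φ₁ cos φ₂ cos Δλ )
  = atan2(+0.1056, +0.9189) = 6.55°

6.6°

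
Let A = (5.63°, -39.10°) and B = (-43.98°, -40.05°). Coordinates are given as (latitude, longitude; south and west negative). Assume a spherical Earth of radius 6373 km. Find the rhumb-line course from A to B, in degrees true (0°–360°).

Δψ = ln[tan(π/4+φ₂/2)/tan(π/4+φ₁/2)] = -0.9548
Δλ = -0.0166 rad (taken the short way round)
course = atan2(Δλ, Δψ) = 180.99°

181.0°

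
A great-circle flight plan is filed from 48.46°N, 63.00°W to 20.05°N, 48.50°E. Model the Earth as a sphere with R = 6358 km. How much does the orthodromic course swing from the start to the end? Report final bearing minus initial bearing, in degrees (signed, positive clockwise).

Initial bearing θ₁ = atan2(sin Δλ cos φ₂, cos φ₁ sin φ₂ − sin φ₁ cos φ₂ cos Δλ) = 60.97°
Final bearing θ₂ = (initial bearing from the destination back to the start) + 180° = 141.88°
Δθ = θ₂ − θ₁ = +80.9°

+80.9°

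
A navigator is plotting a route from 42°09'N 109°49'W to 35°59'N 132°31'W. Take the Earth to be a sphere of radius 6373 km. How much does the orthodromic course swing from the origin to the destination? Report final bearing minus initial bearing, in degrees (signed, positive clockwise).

Initial bearing θ₁ = atan2(sin Δλ cos φ₂, cos φ₁ sin φ₂ − sin φ₁ cos φ₂ cos Δλ) = 258.18°
Final bearing θ₂ = (initial bearing from the destination back to the start) + 180° = 243.74°
Δθ = θ₂ − θ₁ = -14.4°

-14.4°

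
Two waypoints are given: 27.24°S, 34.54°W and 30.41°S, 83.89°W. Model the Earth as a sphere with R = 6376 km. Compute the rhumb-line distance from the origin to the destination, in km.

Δψ = ln[tan(π/4+φ₂/2)/tan(π/4+φ₁/2)] = -0.0632;  Δφ = -0.0553 rad,  Δλ = -0.8613 rad
q = Δφ/Δψ = 0.8759
d = R·√(Δφ² + q²Δλ²) = 6376·0.75647 = 4823 km

4823 km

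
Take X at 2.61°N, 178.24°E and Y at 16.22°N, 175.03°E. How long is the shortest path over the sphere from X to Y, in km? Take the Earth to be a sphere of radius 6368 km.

Haversine: a = sin²(Δφ/2)+cos φ₁ cos φ₂ sin²(Δλ/2) = 0.01479;  σ = 2·atan2(√a,√(1−a))
σ = 13.972° → d = Rσ = 6368·0.24385 = 1553 km

1553 km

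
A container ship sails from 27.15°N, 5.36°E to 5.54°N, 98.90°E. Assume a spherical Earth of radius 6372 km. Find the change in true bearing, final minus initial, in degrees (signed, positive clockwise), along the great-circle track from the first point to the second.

+33.9°

At departure: θ₁ = atan2(sin Δλ cos φ₂, cos φ₁ sin φ₂ − sin φ₁ cos φ₂ cos Δλ) = 83.46°
At arrival: θ₂ = atan2(sin Δλ cos φ₁, −cos φ₂ sin φ₁ + sin φ₂ cos φ₁ cos Δλ) = 117.36°
Δθ = θ₂ − θ₁ = +33.9°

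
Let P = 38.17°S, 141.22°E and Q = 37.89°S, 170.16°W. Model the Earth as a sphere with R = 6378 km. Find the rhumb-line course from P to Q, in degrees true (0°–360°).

Meridional parts: M(φ₁)=-0.7218, M(φ₂)=-0.7156 → ΔM = +0.0062;  Δλ = +0.8486 rad
tan C = Δλ / ΔM = +136.7761 → C = 89.58°

89.6°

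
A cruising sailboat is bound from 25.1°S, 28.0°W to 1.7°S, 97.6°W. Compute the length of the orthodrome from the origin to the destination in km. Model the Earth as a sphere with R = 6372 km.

7879 km

Haversine: a = sin²(Δφ/2)+cos φ₁ cos φ₂ sin²(Δλ/2) = 0.33595;  σ = 2·atan2(√a,√(1−a))
σ = 70.846° → d = Rσ = 6372·1.23650 = 7879 km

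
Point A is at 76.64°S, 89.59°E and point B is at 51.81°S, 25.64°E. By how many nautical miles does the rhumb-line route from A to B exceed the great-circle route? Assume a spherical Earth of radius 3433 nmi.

89 nmi

Great circle: cos σ = sin φ₁ sin φ₂ + cos φ₁ cos φ₂ cos Δλ,  σ = 0.5963 rad → d_gc = 2047.0 nmi
Rhumb line: Δψ = +1.0838, q = Δφ/Δψ = 0.3999, d_rh = R√(Δφ²+q²Δλ²) = 2135.6 nmi
Excess = 2135.6 − 2047.0 = 88.6 ≈ 89 nmi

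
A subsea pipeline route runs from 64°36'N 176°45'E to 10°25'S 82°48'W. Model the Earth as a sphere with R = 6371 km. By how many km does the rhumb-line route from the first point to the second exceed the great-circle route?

532 km

Great circle: cos σ = sin φ₁ sin φ₂ + cos φ₁ cos φ₂ cos Δλ,  σ = 1.8130 rad → d_gc = 11550.64 km
Rhumb line: Δψ = -1.6729, q = Δφ/Δψ = 0.7827, d_rh = R√(Δφ²+q²Δλ²) = 12083.11 km
Excess = 12083.11 − 11550.64 = 532.47 ≈ 532 km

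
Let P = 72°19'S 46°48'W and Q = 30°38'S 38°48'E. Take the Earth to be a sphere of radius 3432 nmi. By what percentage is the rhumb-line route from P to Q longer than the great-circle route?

Great circle: σ = 1.0408 rad → d_gc = Rσ = 3572.1 nmi
Rhumb: Δφ = +0.7275, Δλ = +1.4940, Δψ = +1.2987, q = Δφ/Δψ = 0.5602 → d_rh = R√(Δφ²+q²Δλ²) = 3805.9 nmi
Excess = (3805.9 − 3572.1) / 3572.1 = 233.8 / 3572.1 = 6.545% ≈ 6.5%

6.5%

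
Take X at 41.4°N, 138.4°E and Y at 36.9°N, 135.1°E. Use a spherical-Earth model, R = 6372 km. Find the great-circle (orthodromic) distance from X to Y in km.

576 km

cos σ = sin φ₁ sin φ₂ + cos φ₁ cos φ₂ cos Δλ
      = sin(41.40°)sin(36.90°) + cos(41.40°)cos(36.90°)cos(-3.30°) = 0.9959
σ = 5.176° → d = Rσ = 6372·0.09033 = 576 km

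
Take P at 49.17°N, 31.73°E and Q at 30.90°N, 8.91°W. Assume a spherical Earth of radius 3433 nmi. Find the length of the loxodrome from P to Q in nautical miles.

Rhumb course C = atan2(Δλ, Δψ) with Δψ = ln[tan(π/4+φ₂/2)/tan(π/4+φ₁/2)] = -0.4208, Δλ = -0.7093 → C = 239.32°
d = R·|Δφ| / |cos C| = 3433·0.31887 / 0.51024 = 2145 nmi

2145 nmi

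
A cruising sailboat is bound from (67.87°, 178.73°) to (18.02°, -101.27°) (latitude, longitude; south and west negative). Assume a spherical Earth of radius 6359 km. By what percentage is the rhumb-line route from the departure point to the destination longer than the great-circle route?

4.6%

Great circle: σ = 1.2145 rad → d_gc = Rσ = 7723.3 km
Rhumb: Δφ = -0.8700, Δλ = +1.3963, Δψ = -1.3121, q = Δφ/Δψ = 0.6631 → d_rh = R√(Δφ²+q²Δλ²) = 8079.2 km
Excess = (8079.2 − 7723.3) / 7723.3 = 355.9 / 7723.3 = 4.61% ≈ 4.6%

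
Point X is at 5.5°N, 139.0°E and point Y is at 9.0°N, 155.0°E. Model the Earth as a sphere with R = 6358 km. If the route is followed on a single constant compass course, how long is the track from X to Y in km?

1803 km

Δψ = ln[tan(π/4+φ₂/2)/tan(π/4+φ₁/2)] = +0.0616;  Δφ = +0.0611 rad,  Δλ = +0.2793 rad
q = Δφ/Δψ = 0.9918
d = R·√(Δφ² + q²Δλ²) = 6358·0.28363 = 1803 km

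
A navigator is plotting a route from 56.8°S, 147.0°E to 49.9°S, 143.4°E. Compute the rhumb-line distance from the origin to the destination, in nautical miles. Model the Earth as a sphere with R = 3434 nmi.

Δψ = ln[tan(π/4+φ₂/2)/tan(π/4+φ₁/2)] = +0.2023;  Δφ = +0.1204 rad,  Δλ = -0.0628 rad
q = Δφ/Δψ = 0.5953
d = R·√(Δφ² + q²Δλ²) = 3434·0.12610 = 433 nmi

433 nmi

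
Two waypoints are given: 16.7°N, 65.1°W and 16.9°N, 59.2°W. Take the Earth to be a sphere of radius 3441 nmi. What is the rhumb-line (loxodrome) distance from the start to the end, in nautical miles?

339 nmi

Δψ = ln[tan(π/4+φ₂/2)/tan(π/4+φ₁/2)] = +0.0036;  Δφ = +0.0035 rad,  Δλ = +0.1030 rad
q = Δφ/Δψ = 0.9573
d = R·√(Δφ² + q²Δλ²) = 3441·0.09864 = 339 nmi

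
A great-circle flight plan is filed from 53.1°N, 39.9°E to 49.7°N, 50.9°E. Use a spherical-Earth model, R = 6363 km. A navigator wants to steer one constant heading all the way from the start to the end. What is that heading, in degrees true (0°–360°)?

116.4°

Meridional parts: M(φ₁)=+1.0977, M(φ₂)=+1.0026 → ΔM = -0.0952;  Δλ = +0.1920 rad
tan C = Δλ / ΔM = -2.0172 → C = 116.37°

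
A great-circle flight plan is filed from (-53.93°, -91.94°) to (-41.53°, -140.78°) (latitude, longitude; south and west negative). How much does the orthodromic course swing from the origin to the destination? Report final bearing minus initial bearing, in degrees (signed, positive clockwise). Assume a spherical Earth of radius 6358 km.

At departure: θ₁ = atan2(sin Δλ cos φ₂, cos φ₁ sin φ₂ − sin φ₁ cos φ₂ cos Δλ) = 270.80°
At arrival: θ₂ = atan2(sin Δλ cos φ₁, −cos φ₂ sin φ₁ + sin φ₂ cos φ₁ cos Δλ) = 308.15°
Δθ = θ₂ − θ₁ = +37.3°

+37.3°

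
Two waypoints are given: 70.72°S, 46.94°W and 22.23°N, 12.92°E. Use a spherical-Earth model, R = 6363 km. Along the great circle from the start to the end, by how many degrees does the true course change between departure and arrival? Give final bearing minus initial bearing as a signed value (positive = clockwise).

At departure: θ₁ = atan2(sin Δλ cos φ₂, cos φ₁ sin φ₂ − sin φ₁ cos φ₂ cos Δλ) = 54.85°
At arrival: θ₂ = atan2(sin Δλ cos φ₁, −cos φ₂ sin φ₁ + sin φ₂ cos φ₁ cos Δλ) = 16.96°
Δθ = θ₂ − θ₁ = -37.9°

-37.9°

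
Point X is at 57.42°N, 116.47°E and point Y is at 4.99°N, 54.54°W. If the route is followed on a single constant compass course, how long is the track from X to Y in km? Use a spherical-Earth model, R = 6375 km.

Rhumb course C = atan2(Δλ, Δψ) with Δψ = ln[tan(π/4+φ₂/2)/tan(π/4+φ₁/2)] = -1.1430, Δλ = -2.9847 → C = 249.05°
d = R·|Δφ| / |cos C| = 6375·0.91508 / 0.35763 = 16312 km

16312 km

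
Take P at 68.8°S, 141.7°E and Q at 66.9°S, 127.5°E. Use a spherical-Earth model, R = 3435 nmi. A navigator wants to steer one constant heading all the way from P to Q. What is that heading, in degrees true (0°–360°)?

289.5°

Δψ = ln[tan(π/4+φ₂/2)/tan(π/4+φ₁/2)] = +0.0880
Δλ = -0.2478 rad (taken the short way round)
course = atan2(Δλ, Δψ) = 289.55°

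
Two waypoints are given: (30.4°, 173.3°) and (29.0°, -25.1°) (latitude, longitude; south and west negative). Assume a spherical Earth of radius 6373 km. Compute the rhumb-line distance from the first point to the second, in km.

15614 km

Δψ = ln[tan(π/4+φ₂/2)/tan(π/4+φ₁/2)] = -0.0281;  Δφ = -0.0244 rad,  Δλ = +2.8205 rad
q = Δφ/Δψ = 0.8686
d = R·√(Δφ² + q²Δλ²) = 6373·2.44995 = 15614 km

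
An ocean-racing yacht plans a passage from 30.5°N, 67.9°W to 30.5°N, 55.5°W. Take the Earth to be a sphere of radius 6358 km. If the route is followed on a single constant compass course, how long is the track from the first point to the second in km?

1186 km

Δψ = ln[tan(π/4+φ₂/2)/tan(π/4+φ₁/2)] = +0.0000;  Δφ = +0.0000 rad,  Δλ = +0.2164 rad
Δψ ≈ 0 so q = cos φ₁ = 0.8616
d = R·√(Δφ² + q²Δλ²) = 6358·0.18647 = 1186 km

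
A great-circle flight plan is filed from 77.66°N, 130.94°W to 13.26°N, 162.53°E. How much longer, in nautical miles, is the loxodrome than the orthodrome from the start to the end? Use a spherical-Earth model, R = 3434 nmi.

145 nmi

Great circle: cos σ = sin φ₁ sin φ₂ + cos φ₁ cos φ₂ cos Δλ,  σ = 1.2588 rad → d_gc = 4322.9 nmi
Rhumb line: Δψ = -1.9911, q = Δφ/Δψ = 0.5645, d_rh = R√(Δφ²+q²Δλ²) = 4468.2 nmi
Excess = 4468.2 − 4322.9 = 145.3 ≈ 145 nmi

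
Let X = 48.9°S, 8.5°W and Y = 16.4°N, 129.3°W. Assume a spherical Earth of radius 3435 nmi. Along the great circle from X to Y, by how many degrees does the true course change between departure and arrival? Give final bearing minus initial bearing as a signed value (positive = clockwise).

+60.7°

At departure: θ₁ = atan2(sin Δλ cos φ₂, cos φ₁ sin φ₂ − sin φ₁ cos φ₂ cos Δλ) = 257.38°
At arrival: θ₂ = atan2(sin Δλ cos φ₁, −cos φ₂ sin φ₁ + sin φ₂ cos φ₁ cos Δλ) = 318.03°
Δθ = θ₂ − θ₁ = +60.7°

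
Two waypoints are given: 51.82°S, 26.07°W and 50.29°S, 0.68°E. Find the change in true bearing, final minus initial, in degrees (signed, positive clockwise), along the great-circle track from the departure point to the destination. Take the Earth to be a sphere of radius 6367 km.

-21.0°

Initial bearing θ₁ = atan2(sin Δλ cos φ₂, cos φ₁ sin φ₂ − sin φ₁ cos φ₂ cos Δλ) = 95.37°
Final bearing θ₂ = (initial bearing from the destination back to the start) + 180° = 74.42°
Δθ = θ₂ − θ₁ = -21.0°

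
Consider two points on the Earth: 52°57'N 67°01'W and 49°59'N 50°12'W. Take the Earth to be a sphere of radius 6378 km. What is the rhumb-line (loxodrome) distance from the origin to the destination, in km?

1212 km

Rhumb course C = atan2(Δλ, Δψ) with Δψ = ln[tan(π/4+φ₂/2)/tan(π/4+φ₁/2)] = -0.0832, Δλ = +0.2935 → C = 105.82°
d = R·|Δφ| / |cos C| = 6378·0.05178 / 0.27258 = 1212 km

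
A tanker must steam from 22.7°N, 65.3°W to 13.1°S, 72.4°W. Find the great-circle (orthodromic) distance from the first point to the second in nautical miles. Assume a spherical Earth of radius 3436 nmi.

2187 nmi

cos σ = sin φ₁ sin φ₂ + cos φ₁ cos φ₂ cos Δλ
      = sin(22.70°)sin(-13.10°) + cos(22.70°)cos(-13.10°)cos(-7.10°) = 0.8042
σ = 36.469° → d = Rσ = 3436·0.63651 = 2187 nmi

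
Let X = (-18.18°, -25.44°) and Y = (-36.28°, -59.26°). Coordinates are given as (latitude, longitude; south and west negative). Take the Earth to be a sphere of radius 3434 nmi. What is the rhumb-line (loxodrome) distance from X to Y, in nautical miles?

2094 nmi

Rhumb course C = atan2(Δλ, Δψ) with Δψ = ln[tan(π/4+φ₂/2)/tan(π/4+φ₁/2)] = -0.3576, Δλ = -0.5903 → C = 238.79°
d = R·|Δφ| / |cos C| = 3434·0.31590 / 0.51812 = 2094 nmi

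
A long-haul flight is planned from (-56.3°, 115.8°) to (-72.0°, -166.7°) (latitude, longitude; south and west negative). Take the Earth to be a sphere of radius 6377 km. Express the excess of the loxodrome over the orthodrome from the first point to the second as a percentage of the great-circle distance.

6.6%

Great circle: σ = 0.5946 rad → d_gc = Rσ = 3792.1 km
Rhumb: Δφ = -0.2740, Δλ = +1.3526, Δψ = -0.6483, q = Δφ/Δψ = 0.4227 → d_rh = R√(Δφ²+q²Δλ²) = 4043.1 km
Excess = (4043.1 − 3792.1) / 3792.1 = 251.0 / 3792.1 = 6.62% ≈ 6.6%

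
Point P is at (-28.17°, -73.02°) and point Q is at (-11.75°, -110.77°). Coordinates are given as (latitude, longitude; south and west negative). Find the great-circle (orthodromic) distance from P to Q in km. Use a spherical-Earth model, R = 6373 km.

cos σ = sin φ₁ sin φ₂ + cos φ₁ cos φ₂ cos Δλ
      = sin(-28.17°)sin(-11.75°) + cos(-28.17°)cos(-11.75°)cos(-37.75°) = 0.7786
σ = 38.871° → d = Rσ = 6373·0.67842 = 4324 km

4324 km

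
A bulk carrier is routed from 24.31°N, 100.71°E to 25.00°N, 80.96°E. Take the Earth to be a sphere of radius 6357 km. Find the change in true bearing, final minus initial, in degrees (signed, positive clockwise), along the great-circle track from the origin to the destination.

-8.3°

At departure: θ₁ = atan2(sin Δλ cos φ₂, cos φ₁ sin φ₂ − sin φ₁ cos φ₂ cos Δλ) = 276.33°
At arrival: θ₂ = atan2(sin Δλ cos φ₁, −cos φ₂ sin φ₁ + sin φ₂ cos φ₁ cos Δλ) = 268.03°
Δθ = θ₂ − θ₁ = -8.3°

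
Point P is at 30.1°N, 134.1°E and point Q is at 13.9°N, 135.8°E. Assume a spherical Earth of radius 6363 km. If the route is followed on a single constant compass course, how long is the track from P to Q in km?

Rhumb course C = atan2(Δλ, Δψ) with Δψ = ln[tan(π/4+φ₂/2)/tan(π/4+φ₁/2)] = -0.3063, Δλ = +0.0297 → C = 174.47°
d = R·|Δφ| / |cos C| = 6363·0.28274 / 0.99534 = 1808 km

1808 km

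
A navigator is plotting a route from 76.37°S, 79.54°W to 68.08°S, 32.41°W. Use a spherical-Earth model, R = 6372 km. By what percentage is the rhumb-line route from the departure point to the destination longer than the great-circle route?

2.6%

Great circle: σ = 0.2786 rad → d_gc = Rσ = 1775.5 km
Rhumb: Δφ = +0.1447, Δλ = +0.8226, Δψ = +0.4827, q = Δφ/Δψ = 0.2997 → d_rh = R√(Δφ²+q²Δλ²) = 1821.6 km
Excess = (1821.6 − 1775.5) / 1775.5 = 46.1 / 1775.5 = 2.60% ≈ 2.6%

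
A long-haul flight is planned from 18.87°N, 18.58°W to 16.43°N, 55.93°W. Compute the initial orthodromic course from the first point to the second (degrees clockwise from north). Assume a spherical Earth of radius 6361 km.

272.1°

N = sin Δλ·cos φ₂ = -0.5819;  D = cos φ₁ sin φ₂ − sin φ₁ cos φ₂ cos Δλ = +0.0210
initial course = atan2(N, D) = 272.07°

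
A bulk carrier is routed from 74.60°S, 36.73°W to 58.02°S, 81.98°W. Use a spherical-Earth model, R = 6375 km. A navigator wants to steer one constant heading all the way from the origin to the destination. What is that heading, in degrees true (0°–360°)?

313.6°

Δψ = ln[tan(π/4+φ₂/2)/tan(π/4+φ₁/2)] = +0.7511
Δλ = -0.7898 rad (taken the short way round)
course = atan2(Δλ, Δψ) = 313.56°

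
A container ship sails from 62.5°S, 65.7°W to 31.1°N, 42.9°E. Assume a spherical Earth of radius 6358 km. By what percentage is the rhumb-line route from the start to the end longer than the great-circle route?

Great circle: σ = 2.1948 rad → d_gc = Rσ = 13954.5 km
Rhumb: Δφ = +1.6336, Δλ = +1.8954, Δψ = +1.9793, q = Δφ/Δψ = 0.8253 → d_rh = R√(Δφ²+q²Δλ²) = 14380.9 km
Excess = (14380.9 − 13954.5) / 13954.5 = 426.4 / 13954.5 = 3.06% ≈ 3.1%

3.1%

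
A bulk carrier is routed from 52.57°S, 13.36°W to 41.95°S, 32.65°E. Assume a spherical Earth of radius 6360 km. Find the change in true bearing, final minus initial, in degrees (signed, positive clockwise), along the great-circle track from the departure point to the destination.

Initial bearing θ₁ = atan2(sin Δλ cos φ₂, cos φ₁ sin φ₂ − sin φ₁ cos φ₂ cos Δλ) = 89.58°
Final bearing θ₂ = (initial bearing from the destination back to the start) + 180° = 54.81°
Δθ = θ₂ − θ₁ = -34.8°

-34.8°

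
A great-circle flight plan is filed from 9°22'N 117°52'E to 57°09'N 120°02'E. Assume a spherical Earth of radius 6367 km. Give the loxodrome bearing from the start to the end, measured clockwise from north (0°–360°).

2.0°

Δψ = ln[tan(π/4+φ₂/2)/tan(π/4+φ₁/2)] = +1.0573
Δλ = +0.0378 rad (taken the short way round)
course = atan2(Δλ, Δψ) = 2.05°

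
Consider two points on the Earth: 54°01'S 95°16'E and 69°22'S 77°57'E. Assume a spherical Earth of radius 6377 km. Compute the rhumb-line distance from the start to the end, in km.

Δψ = ln[tan(π/4+φ₂/2)/tan(π/4+φ₁/2)] = -0.5789;  Δφ = -0.2679 rad,  Δλ = -0.3022 rad
q = Δφ/Δψ = 0.4628
d = R·√(Δφ² + q²Δλ²) = 6377·0.30222 = 1927 km

1927 km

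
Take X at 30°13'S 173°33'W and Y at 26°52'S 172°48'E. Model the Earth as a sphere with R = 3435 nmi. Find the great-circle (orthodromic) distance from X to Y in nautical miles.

746 nmi

cos σ = sin φ₁ sin φ₂ + cos φ₁ cos φ₂ cos Δλ
      = sin(-30.22°)sin(-26.87°) + cos(-30.22°)cos(-26.87°)cos(-13.65°) = 0.9765
σ = 12.441° → d = Rσ = 3435·0.21713 = 746 nmi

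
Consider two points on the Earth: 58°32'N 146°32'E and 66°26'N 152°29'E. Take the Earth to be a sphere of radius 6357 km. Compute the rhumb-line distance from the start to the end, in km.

927 km

Δψ = ln[tan(π/4+φ₂/2)/tan(π/4+φ₁/2)] = +0.3004;  Δφ = +0.1379 rad,  Δλ = +0.1038 rad
q = Δφ/Δψ = 0.4589
d = R·√(Δφ² + q²Δλ²) = 6357·0.14589 = 927 km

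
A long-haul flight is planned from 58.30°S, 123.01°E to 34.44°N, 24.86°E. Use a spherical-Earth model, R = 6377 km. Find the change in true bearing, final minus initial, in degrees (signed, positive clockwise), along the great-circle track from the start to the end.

+38.1°

At departure: θ₁ = atan2(sin Δλ cos φ₂, cos φ₁ sin φ₂ − sin φ₁ cos φ₂ cos Δλ) = 283.61°
At arrival: θ₂ = atan2(sin Δλ cos φ₁, −cos φ₂ sin φ₁ + sin φ₂ cos φ₁ cos Δλ) = 321.74°
Δθ = θ₂ − θ₁ = +38.1°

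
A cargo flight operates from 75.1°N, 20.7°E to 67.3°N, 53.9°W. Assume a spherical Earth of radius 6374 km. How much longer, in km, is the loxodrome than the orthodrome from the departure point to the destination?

Great circle: cos σ = sin φ₁ sin φ₂ + cos φ₁ cos φ₂ cos Δλ,  σ = 0.4081 rad → d_gc = 2601.3 km
Rhumb line: Δψ = -0.4285, q = Δφ/Δψ = 0.3177, d_rh = R√(Δφ²+q²Δλ²) = 2775.5 km
Excess = 2775.5 − 2601.3 = 174.2 ≈ 174 km

174 km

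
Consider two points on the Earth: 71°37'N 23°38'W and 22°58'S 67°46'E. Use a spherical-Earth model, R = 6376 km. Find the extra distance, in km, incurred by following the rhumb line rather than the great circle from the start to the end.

Great circle: cos σ = sin φ₁ sin φ₂ + cos φ₁ cos φ₂ cos Δλ,  σ = 1.9578 rad → d_gc = 12482.7 km
Rhumb line: Δψ = -2.2333, q = Δφ/Δψ = 0.7392, d_rh = R√(Δφ²+q²Δλ²) = 12934.7 km
Excess = 12934.7 − 12482.7 = 452.0 ≈ 452 km

452 km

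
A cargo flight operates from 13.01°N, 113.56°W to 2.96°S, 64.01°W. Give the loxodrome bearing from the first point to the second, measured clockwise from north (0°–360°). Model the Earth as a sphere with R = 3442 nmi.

108.0°

Meridional parts: M(φ₁)=+0.2290, M(φ₂)=-0.0517 → ΔM = -0.2807;  Δλ = +0.8648 rad
tan C = Δλ / ΔM = -3.0806 → C = 107.98°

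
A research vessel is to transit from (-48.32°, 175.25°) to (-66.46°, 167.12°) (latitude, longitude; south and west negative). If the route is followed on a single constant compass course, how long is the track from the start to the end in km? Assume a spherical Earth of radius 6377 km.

Δψ = ln[tan(π/4+φ₂/2)/tan(π/4+φ₁/2)] = -0.6026;  Δφ = -0.3166 rad,  Δλ = -0.1419 rad
q = Δφ/Δψ = 0.5254
d = R·√(Δφ² + q²Δλ²) = 6377·0.32526 = 2074 km

2074 km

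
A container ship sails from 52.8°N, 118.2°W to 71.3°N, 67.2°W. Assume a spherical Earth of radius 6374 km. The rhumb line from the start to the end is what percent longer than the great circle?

2.7%

Great circle: σ = 0.5023 rad → d_gc = Rσ = 3201.8 km
Rhumb: Δφ = +0.3229, Δλ = +0.8901, Δψ = +0.7149, q = Δφ/Δψ = 0.4517 → d_rh = R√(Δφ²+q²Δλ²) = 3286.7 km
Excess = (3286.7 − 3201.8) / 3201.8 = 84.9 / 3201.8 = 2.652% ≈ 2.7%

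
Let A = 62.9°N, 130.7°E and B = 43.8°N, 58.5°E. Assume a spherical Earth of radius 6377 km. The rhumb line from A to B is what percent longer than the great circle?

4.7%

Great circle: σ = 0.7718 rad → d_gc = Rσ = 4921.7 km
Rhumb: Δφ = -0.3334, Δλ = -1.2601, Δψ = -0.5709, q = Δφ/Δψ = 0.5839 → d_rh = R√(Δφ²+q²Δλ²) = 5151.4 km
Excess = (5151.4 − 4921.7) / 4921.7 = 229.7 / 4921.7 = 4.67% ≈ 4.7%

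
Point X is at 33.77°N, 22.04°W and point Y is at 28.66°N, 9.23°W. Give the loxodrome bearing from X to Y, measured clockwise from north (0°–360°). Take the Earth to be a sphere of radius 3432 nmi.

115.0°

Δψ = ln[tan(π/4+φ₂/2)/tan(π/4+φ₁/2)] = -0.1043
Δλ = +0.2236 rad (taken the short way round)
course = atan2(Δλ, Δψ) = 115.02°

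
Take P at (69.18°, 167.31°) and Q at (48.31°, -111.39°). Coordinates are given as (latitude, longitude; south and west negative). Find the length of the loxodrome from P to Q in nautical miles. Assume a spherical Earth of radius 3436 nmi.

2739 nmi

Δψ = ln[tan(π/4+φ₂/2)/tan(π/4+φ₁/2)] = -0.7288;  Δφ = -0.3643 rad,  Δλ = +1.4190 rad
q = Δφ/Δψ = 0.4998
d = R·√(Δφ² + q²Δλ²) = 3436·0.79726 = 2739 nmi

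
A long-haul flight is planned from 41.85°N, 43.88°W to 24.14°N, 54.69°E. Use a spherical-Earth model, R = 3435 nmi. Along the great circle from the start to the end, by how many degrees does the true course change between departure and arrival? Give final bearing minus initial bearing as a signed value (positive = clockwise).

At departure: θ₁ = atan2(sin Δλ cos φ₂, cos φ₁ sin φ₂ − sin φ₁ cos φ₂ cos Δλ) = 66.34°
At arrival: θ₂ = atan2(sin Δλ cos φ₁, −cos φ₂ sin φ₁ + sin φ₂ cos φ₁ cos Δλ) = 131.61°
Δθ = θ₂ − θ₁ = +65.3°

+65.3°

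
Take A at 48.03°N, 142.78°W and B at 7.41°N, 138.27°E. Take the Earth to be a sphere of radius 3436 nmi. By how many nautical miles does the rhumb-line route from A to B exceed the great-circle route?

Great circle: cos σ = sin φ₁ sin φ₂ + cos φ₁ cos φ₂ cos Δλ,  σ = 1.3459 rad → d_gc = 4624.56 nmi
Rhumb line: Δψ = -0.8286, q = Δφ/Δψ = 0.8556, d_rh = R√(Δφ²+q²Δλ²) = 4727.11 nmi
Excess = 4727.11 − 4624.56 = 102.55 ≈ 103 nmi

103 nmi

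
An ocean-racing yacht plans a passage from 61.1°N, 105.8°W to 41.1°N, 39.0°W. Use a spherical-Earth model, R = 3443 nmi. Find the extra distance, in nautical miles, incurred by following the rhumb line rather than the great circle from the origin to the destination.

Great circle: cos σ = sin φ₁ sin φ₂ + cos φ₁ cos φ₂ cos Δλ,  σ = 0.7685 rad → d_gc = 2645.8 nmi
Rhumb line: Δψ = -0.5678, q = Δφ/Δψ = 0.6147, d_rh = R√(Δφ²+q²Δλ²) = 2744.7 nmi
Excess = 2744.7 − 2645.8 = 98.9 ≈ 99 nmi

99 nmi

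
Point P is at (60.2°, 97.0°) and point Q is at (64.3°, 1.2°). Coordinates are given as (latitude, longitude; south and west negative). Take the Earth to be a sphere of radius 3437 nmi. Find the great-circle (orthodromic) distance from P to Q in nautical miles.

cos σ = sin φ₁ sin φ₂ + cos φ₁ cos φ₂ cos Δλ
      = sin(60.20°)sin(64.30°) + cos(60.20°)cos(64.30°)cos(-95.80°) = 0.7601
σ = 40.523° → d = Rσ = 3437·0.70726 = 2431 nmi

2431 nmi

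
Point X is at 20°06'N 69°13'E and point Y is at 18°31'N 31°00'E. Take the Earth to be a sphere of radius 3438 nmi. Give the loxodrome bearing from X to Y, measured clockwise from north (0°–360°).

Δψ = ln[tan(π/4+φ₂/2)/tan(π/4+φ₁/2)] = -0.0293
Δλ = -0.6670 rad (taken the short way round)
course = atan2(Δλ, Δψ) = 267.49°

267.5°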